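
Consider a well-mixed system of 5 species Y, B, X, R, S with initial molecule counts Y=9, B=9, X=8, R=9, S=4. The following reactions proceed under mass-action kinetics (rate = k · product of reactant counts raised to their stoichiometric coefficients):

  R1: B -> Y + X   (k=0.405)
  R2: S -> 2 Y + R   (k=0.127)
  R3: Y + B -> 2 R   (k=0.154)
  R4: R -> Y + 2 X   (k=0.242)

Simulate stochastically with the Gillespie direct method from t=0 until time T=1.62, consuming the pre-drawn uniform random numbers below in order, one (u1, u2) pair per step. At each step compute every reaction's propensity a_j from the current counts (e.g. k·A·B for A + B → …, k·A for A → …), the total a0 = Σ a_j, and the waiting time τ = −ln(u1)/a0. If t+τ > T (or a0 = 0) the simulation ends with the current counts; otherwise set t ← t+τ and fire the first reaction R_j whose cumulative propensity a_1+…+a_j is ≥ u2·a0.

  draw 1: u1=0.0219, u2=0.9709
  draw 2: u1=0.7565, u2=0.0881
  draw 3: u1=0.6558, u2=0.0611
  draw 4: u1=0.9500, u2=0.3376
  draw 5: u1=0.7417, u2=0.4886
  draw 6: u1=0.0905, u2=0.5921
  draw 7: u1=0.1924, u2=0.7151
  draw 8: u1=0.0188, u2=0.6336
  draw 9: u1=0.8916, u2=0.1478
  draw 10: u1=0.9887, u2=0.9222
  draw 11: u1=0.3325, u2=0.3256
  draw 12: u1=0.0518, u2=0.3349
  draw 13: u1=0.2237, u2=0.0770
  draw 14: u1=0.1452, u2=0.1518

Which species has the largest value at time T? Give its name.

t=0.000: Y=9 B=9 X=8 R=9 S=4
Draw 1: a1=3.645, a2=0.508, a3=12.474, a4=2.178, a0=18.805; τ=−ln(0.0219)/18.805=0.203 → t=0.203; u2·a0=0.9709·18.805=18.258; a1+…+a3=16.627 < 18.258 ≤ a1+…+a4=18.805 → R4 fires; Y=10 B=9 X=10 R=8 S=4
Draw 2: a1=3.645, a2=0.508, a3=13.860, a4=1.936, a0=19.949; τ=−ln(0.7565)/19.949=0.014 → t=0.217; u2·a0=0.0881·19.949=1.758 ≤ a1=3.645 → R1 fires; Y=11 B=8 X=11 R=8 S=4
Draw 3: a1=3.240, a2=0.508, a3=13.552, a4=1.936, a0=19.236; τ=−ln(0.6558)/19.236=0.022 → t=0.239; u2·a0=0.0611·19.236=1.175 ≤ a1=3.240 → R1 fires; Y=12 B=7 X=12 R=8 S=4
Draw 4: a1=2.835, a2=0.508, a3=12.936, a4=1.936, a0=18.215; τ=−ln(0.9500)/18.215=0.003 → t=0.242; u2·a0=0.3376·18.215=6.149; a1+a2=3.343 < 6.149 ≤ a1+…+a3=16.279 → R3 fires; Y=11 B=6 X=12 R=10 S=4
Draw 5: a1=2.430, a2=0.508, a3=10.164, a4=2.420, a0=15.522; τ=−ln(0.7417)/15.522=0.019 → t=0.261; u2·a0=0.4886·15.522=7.584; a1+a2=2.938 < 7.584 ≤ a1+…+a3=13.102 → R3 fires; Y=10 B=5 X=12 R=12 S=4
Draw 6: a1=2.025, a2=0.508, a3=7.700, a4=2.904, a0=13.137; τ=−ln(0.0905)/13.137=0.183 → t=0.444; u2·a0=0.5921·13.137=7.778; a1+a2=2.533 < 7.778 ≤ a1+…+a3=10.233 → R3 fires; Y=9 B=4 X=12 R=14 S=4
Draw 7: a1=1.620, a2=0.508, a3=5.544, a4=3.388, a0=11.060; τ=−ln(0.1924)/11.060=0.149 → t=0.593; u2·a0=0.7151·11.060=7.909; a1+…+a3=7.672 < 7.909 ≤ a1+…+a4=11.060 → R4 fires; Y=10 B=4 X=14 R=13 S=4
Draw 8: a1=1.620, a2=0.508, a3=6.160, a4=3.146, a0=11.434; τ=−ln(0.0188)/11.434=0.348 → t=0.941; u2·a0=0.6336·11.434=7.245; a1+a2=2.128 < 7.245 ≤ a1+…+a3=8.288 → R3 fires; Y=9 B=3 X=14 R=15 S=4
Draw 9: a1=1.215, a2=0.508, a3=4.158, a4=3.630, a0=9.511; τ=−ln(0.8916)/9.511=0.012 → t=0.953; u2·a0=0.1478·9.511=1.406; a1=1.215 < 1.406 ≤ a1+a2=1.723 → R2 fires; Y=11 B=3 X=14 R=16 S=3
Draw 10: a1=1.215, a2=0.381, a3=5.082, a4=3.872, a0=10.550; τ=−ln(0.9887)/10.550=0.001 → t=0.954; u2·a0=0.9222·10.550=9.729; a1+…+a3=6.678 < 9.729 ≤ a1+…+a4=10.550 → R4 fires; Y=12 B=3 X=16 R=15 S=3
Draw 11: a1=1.215, a2=0.381, a3=5.544, a4=3.630, a0=10.770; τ=−ln(0.3325)/10.770=0.102 → t=1.056; u2·a0=0.3256·10.770=3.507; a1+a2=1.596 < 3.507 ≤ a1+…+a3=7.140 → R3 fires; Y=11 B=2 X=16 R=17 S=3
Draw 12: a1=0.810, a2=0.381, a3=3.388, a4=4.114, a0=8.693; τ=−ln(0.0518)/8.693=0.341 → t=1.397; u2·a0=0.3349·8.693=2.911; a1+a2=1.191 < 2.911 ≤ a1+…+a3=4.579 → R3 fires; Y=10 B=1 X=16 R=19 S=3
Draw 13: a1=0.405, a2=0.381, a3=1.540, a4=4.598, a0=6.924; τ=−ln(0.2237)/6.924=0.216 → t=1.613; u2·a0=0.0770·6.924=0.533; a1=0.405 < 0.533 ≤ a1+a2=0.786 → R2 fires; Y=12 B=1 X=16 R=20 S=2
Draw 14: a1=0.405, a2=0.254, a3=1.848, a4=4.840, a0=7.347; τ=−ln(0.1452)/7.347=0.263 → t=1.875 > T=1.62: stop.
At T=1.62: Y=12 B=1 X=16 R=20 S=2; the largest is R.

Dominant species at T: R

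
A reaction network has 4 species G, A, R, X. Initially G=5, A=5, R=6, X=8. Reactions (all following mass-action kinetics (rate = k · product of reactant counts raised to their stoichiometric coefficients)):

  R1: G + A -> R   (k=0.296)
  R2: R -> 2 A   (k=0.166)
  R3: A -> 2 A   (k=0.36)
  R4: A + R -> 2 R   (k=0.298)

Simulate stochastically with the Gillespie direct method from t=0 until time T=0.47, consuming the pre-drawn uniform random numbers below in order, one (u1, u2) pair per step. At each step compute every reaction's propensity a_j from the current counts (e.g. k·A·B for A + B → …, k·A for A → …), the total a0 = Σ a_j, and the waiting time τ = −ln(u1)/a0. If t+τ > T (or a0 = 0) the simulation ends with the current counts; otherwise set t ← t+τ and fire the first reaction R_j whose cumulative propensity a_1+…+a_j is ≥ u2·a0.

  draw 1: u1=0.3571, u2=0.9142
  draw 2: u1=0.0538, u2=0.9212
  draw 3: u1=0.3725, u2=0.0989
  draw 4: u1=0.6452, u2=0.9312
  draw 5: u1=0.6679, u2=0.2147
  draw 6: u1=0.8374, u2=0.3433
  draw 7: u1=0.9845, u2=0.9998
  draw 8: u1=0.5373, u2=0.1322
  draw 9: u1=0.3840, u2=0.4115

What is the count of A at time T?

t=0.000: G=5 A=5 R=6 X=8
Draw 1: a1=7.400, a2=0.996, a3=1.800, a4=8.940, a0=19.136; τ=−ln(0.3571)/19.136=0.054 → t=0.054; u2·a0=0.9142·19.136=17.494; a1+…+a3=10.196 < 17.494 ≤ a1+…+a4=19.136 → R4 fires; G=5 A=4 R=7 X=8
Draw 2: a1=5.920, a2=1.162, a3=1.440, a4=8.344, a0=16.866; τ=−ln(0.0538)/16.866=0.173 → t=0.227; u2·a0=0.9212·16.866=15.537; a1+…+a3=8.522 < 15.537 ≤ a1+…+a4=16.866 → R4 fires; G=5 A=3 R=8 X=8
Draw 3: a1=4.440, a2=1.328, a3=1.080, a4=7.152, a0=14.000; τ=−ln(0.3725)/14.000=0.071 → t=0.298; u2·a0=0.0989·14.000=1.385 ≤ a1=4.440 → R1 fires; G=4 A=2 R=9 X=8
Draw 4: a1=2.368, a2=1.494, a3=0.720, a4=5.364, a0=9.946; τ=−ln(0.6452)/9.946=0.044 → t=0.342; u2·a0=0.9312·9.946=9.262; a1+…+a3=4.582 < 9.262 ≤ a1+…+a4=9.946 → R4 fires; G=4 A=1 R=10 X=8
Draw 5: a1=1.184, a2=1.660, a3=0.360, a4=2.980, a0=6.184; τ=−ln(0.6679)/6.184=0.065 → t=0.407; u2·a0=0.2147·6.184=1.328; a1=1.184 < 1.328 ≤ a1+a2=2.844 → R2 fires; G=4 A=3 R=9 X=8
Draw 6: a1=3.552, a2=1.494, a3=1.080, a4=8.046, a0=14.172; τ=−ln(0.8374)/14.172=0.013 → t=0.419; u2·a0=0.3433·14.172=4.865; a1=3.552 < 4.865 ≤ a1+a2=5.046 → R2 fires; G=4 A=5 R=8 X=8
Draw 7: a1=5.920, a2=1.328, a3=1.800, a4=11.920, a0=20.968; τ=−ln(0.9845)/20.968=0.001 → t=0.420; u2·a0=0.9998·20.968=20.964; a1+…+a3=9.048 < 20.964 ≤ a1+…+a4=20.968 → R4 fires; G=4 A=4 R=9 X=8
Draw 8: a1=4.736, a2=1.494, a3=1.440, a4=10.728, a0=18.398; τ=−ln(0.5373)/18.398=0.034 → t=0.454; u2·a0=0.1322·18.398=2.432 ≤ a1=4.736 → R1 fires; G=3 A=3 R=10 X=8
Draw 9: a1=2.664, a2=1.660, a3=1.080, a4=8.940, a0=14.344; τ=−ln(0.3840)/14.344=0.067 → t=0.521 > T=0.47: stop.
Read off A at T=0.47: 3

A at T = 3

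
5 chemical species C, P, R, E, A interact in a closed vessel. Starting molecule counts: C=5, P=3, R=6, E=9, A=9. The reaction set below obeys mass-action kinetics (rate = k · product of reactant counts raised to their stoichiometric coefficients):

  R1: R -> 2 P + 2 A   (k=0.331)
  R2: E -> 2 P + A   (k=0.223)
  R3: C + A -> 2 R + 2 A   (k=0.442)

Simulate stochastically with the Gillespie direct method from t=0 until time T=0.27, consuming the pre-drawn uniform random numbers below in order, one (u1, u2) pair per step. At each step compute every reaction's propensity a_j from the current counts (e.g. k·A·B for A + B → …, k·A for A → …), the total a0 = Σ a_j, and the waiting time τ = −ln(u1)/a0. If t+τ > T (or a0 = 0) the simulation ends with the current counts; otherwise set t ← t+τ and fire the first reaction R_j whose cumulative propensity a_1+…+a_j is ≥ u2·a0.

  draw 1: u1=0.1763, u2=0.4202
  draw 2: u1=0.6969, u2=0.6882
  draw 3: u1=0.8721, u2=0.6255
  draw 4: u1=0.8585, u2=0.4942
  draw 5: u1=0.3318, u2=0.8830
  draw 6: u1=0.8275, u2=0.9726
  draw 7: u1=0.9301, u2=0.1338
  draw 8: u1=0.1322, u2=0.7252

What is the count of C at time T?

t=0.000: C=5 P=3 R=6 E=9 A=9
Draw 1: a1=1.986, a2=2.007, a3=19.890, a0=23.883; τ=−ln(0.1763)/23.883=0.073 → t=0.073; u2·a0=0.4202·23.883=10.036; a1+a2=3.993 < 10.036 ≤ a1+…+a3=23.883 → R3 fires; C=4 P=3 R=8 E=9 A=10
Draw 2: a1=2.648, a2=2.007, a3=17.680, a0=22.335; τ=−ln(0.6969)/22.335=0.016 → t=0.089; u2·a0=0.6882·22.335=15.371; a1+a2=4.655 < 15.371 ≤ a1+…+a3=22.335 → R3 fires; C=3 P=3 R=10 E=9 A=11
Draw 3: a1=3.310, a2=2.007, a3=14.586, a0=19.903; τ=−ln(0.8721)/19.903=0.007 → t=0.096; u2·a0=0.6255·19.903=12.449; a1+a2=5.317 < 12.449 ≤ a1+…+a3=19.903 → R3 fires; C=2 P=3 R=12 E=9 A=12
Draw 4: a1=3.972, a2=2.007, a3=10.608, a0=16.587; τ=−ln(0.8585)/16.587=0.009 → t=0.105; u2·a0=0.4942·16.587=8.197; a1+a2=5.979 < 8.197 ≤ a1+…+a3=16.587 → R3 fires; C=1 P=3 R=14 E=9 A=13
Draw 5: a1=4.634, a2=2.007, a3=5.746, a0=12.387; τ=−ln(0.3318)/12.387=0.089 → t=0.194; u2·a0=0.8830·12.387=10.938; a1+a2=6.641 < 10.938 ≤ a1+…+a3=12.387 → R3 fires; C=0 P=3 R=16 E=9 A=14
Draw 6: a1=5.296, a2=2.007, a3=0.000, a0=7.303; τ=−ln(0.8275)/7.303=0.026 → t=0.220; u2·a0=0.9726·7.303=7.103; a1=5.296 < 7.103 ≤ a1+a2=7.303 → R2 fires; C=0 P=5 R=16 E=8 A=15
Draw 7: a1=5.296, a2=1.784, a3=0.000, a0=7.080; τ=−ln(0.9301)/7.080=0.010 → t=0.230; u2·a0=0.1338·7.080=0.947 ≤ a1=5.296 → R1 fires; C=0 P=7 R=15 E=8 A=17
Draw 8: a1=4.965, a2=1.784, a3=0.000, a0=6.749; τ=−ln(0.1322)/6.749=0.300 → t=0.530 > T=0.27: stop.
Read off C at T=0.27: 0

C at T = 0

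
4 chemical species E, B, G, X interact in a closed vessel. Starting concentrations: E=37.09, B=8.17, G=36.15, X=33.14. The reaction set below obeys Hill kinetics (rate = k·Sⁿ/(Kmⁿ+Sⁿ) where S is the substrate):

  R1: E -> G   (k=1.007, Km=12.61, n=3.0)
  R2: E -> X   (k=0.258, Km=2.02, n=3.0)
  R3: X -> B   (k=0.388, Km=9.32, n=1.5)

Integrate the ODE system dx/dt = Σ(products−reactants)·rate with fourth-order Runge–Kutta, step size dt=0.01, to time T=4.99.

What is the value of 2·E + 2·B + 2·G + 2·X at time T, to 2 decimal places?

Value at T = 229.10

Check how each reaction changes W = 2·E + 2·B + 2·G + 2·X (weight of products minus weight of reactants):
R1: E -> G: (2·1) − (2·1) = 2 − 2 = 0
R2: E -> X: (2·1) − (2·1) = 2 − 2 = 0
R3: X -> B: (2·1) − (2·1) = 2 − 2 = 0
Every reaction leaves W unchanged, so W is conserved and no simulation is needed: W(T) = W(0) = 2·37.09 + 2·8.17 + 2·36.15 + 2·33.14 = 229.10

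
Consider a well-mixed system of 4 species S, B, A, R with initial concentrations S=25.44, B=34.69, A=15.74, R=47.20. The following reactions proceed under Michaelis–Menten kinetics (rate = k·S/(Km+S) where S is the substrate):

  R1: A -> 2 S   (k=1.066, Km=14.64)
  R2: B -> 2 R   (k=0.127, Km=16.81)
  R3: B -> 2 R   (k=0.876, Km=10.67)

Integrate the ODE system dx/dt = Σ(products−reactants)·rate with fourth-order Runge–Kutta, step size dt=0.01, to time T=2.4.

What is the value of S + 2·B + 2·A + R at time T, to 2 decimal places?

Check how each reaction changes W = S + 2·B + 2·A + R (weight of products minus weight of reactants):
R1: A -> 2 S: (1·2) − (2·1) = 2 − 2 = 0
R2: B -> 2 R: (1·2) − (2·1) = 2 − 2 = 0
R3: B -> 2 R: (1·2) − (2·1) = 2 − 2 = 0
Every reaction leaves W unchanged, so W is conserved and no simulation is needed: W(T) = W(0) = 25.44 + 2·34.69 + 2·15.74 + 47.20 = 173.50

Value at T = 173.50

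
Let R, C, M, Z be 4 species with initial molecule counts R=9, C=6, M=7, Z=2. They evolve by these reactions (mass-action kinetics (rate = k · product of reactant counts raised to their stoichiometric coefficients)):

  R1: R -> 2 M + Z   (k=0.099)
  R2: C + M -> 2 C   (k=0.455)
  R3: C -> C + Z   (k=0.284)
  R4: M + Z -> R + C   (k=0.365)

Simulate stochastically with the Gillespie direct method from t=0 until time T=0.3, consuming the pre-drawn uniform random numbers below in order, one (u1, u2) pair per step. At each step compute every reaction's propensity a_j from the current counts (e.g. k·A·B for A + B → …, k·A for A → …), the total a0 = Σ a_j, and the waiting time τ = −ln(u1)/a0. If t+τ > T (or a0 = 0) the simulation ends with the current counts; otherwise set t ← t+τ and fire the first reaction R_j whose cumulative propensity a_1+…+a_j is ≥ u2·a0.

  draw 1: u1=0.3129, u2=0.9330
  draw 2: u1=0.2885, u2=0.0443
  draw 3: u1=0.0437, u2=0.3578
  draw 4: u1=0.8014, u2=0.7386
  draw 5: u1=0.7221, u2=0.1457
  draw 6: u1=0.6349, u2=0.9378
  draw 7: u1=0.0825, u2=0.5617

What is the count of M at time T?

t=0.000: R=9 C=6 M=7 Z=2
Draw 1: a1=0.891, a2=19.110, a3=1.704, a4=5.110, a0=26.815; τ=−ln(0.3129)/26.815=0.043 → t=0.043; u2·a0=0.9330·26.815=25.018; a1+…+a3=21.705 < 25.018 ≤ a1+…+a4=26.815 → R4 fires; R=10 C=7 M=6 Z=1
Draw 2: a1=0.990, a2=19.110, a3=1.988, a4=2.190, a0=24.278; τ=−ln(0.2885)/24.278=0.051 → t=0.095; u2·a0=0.0443·24.278=1.076; a1=0.990 < 1.076 ≤ a1+a2=20.100 → R2 fires; R=10 C=8 M=5 Z=1
Draw 3: a1=0.990, a2=18.200, a3=2.272, a4=1.825, a0=23.287; τ=−ln(0.0437)/23.287=0.134 → t=0.229; u2·a0=0.3578·23.287=8.332; a1=0.990 < 8.332 ≤ a1+a2=19.190 → R2 fires; R=10 C=9 M=4 Z=1
Draw 4: a1=0.990, a2=16.380, a3=2.556, a4=1.460, a0=21.386; τ=−ln(0.8014)/21.386=0.010 → t=0.239; u2·a0=0.7386·21.386=15.796; a1=0.990 < 15.796 ≤ a1+a2=17.370 → R2 fires; R=10 C=10 M=3 Z=1
Draw 5: a1=0.990, a2=13.650, a3=2.840, a4=1.095, a0=18.575; τ=−ln(0.7221)/18.575=0.018 → t=0.257; u2·a0=0.1457·18.575=2.706; a1=0.990 < 2.706 ≤ a1+a2=14.640 → R2 fires; R=10 C=11 M=2 Z=1
Draw 6: a1=0.990, a2=10.010, a3=3.124, a4=0.730, a0=14.854; τ=−ln(0.6349)/14.854=0.031 → t=0.287; u2·a0=0.9378·14.854=13.930; a1+a2=11.000 < 13.930 ≤ a1+…+a3=14.124 → R3 fires; R=10 C=11 M=2 Z=2
Draw 7: a1=0.990, a2=10.010, a3=3.124, a4=1.460, a0=15.584; τ=−ln(0.0825)/15.584=0.160 → t=0.448 > T=0.3: stop.
Read off M at T=0.3: 2

M at T = 2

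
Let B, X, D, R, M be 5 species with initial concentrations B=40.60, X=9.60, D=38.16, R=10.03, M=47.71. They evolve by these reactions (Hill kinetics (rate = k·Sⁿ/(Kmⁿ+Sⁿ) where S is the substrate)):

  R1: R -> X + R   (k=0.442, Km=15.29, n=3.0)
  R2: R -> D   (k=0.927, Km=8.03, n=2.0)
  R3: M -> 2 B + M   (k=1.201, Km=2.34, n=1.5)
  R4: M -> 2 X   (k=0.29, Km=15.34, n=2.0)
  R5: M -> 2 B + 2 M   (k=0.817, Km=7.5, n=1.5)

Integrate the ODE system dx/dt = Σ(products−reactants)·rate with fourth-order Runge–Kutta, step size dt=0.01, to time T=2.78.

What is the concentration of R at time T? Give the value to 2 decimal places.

R at T = 8.56

RK4 with dt=0.01: 278 steps to T=2.78. Trajectory (selected grid times):
t=0.00: B=40.60 X=9.60 D=38.16 R=10.03 M=47.71
t=0.31: B=41.81 X=9.79 D=38.33 R=9.86 M=47.87
t=0.62: B=43.03 X=9.98 D=38.51 R=9.68 M=48.02
t=0.93: B=44.24 X=10.17 D=38.67 R=9.52 M=48.18
t=1.24: B=45.46 X=10.36 D=38.84 R=9.35 M=48.34
t=1.54: B=46.63 X=10.55 D=39.00 R=9.19 M=48.49
t=1.85: B=47.84 X=10.73 D=39.16 R=9.03 M=48.65
t=2.16: B=49.06 X=10.92 D=39.32 R=8.87 M=48.80
t=2.47: B=50.27 X=11.11 D=39.48 R=8.71 M=48.96
t=2.78: B=51.49 X=11.29 D=39.63 R=8.56 M=49.12
Read off R at T=2.78: 8.56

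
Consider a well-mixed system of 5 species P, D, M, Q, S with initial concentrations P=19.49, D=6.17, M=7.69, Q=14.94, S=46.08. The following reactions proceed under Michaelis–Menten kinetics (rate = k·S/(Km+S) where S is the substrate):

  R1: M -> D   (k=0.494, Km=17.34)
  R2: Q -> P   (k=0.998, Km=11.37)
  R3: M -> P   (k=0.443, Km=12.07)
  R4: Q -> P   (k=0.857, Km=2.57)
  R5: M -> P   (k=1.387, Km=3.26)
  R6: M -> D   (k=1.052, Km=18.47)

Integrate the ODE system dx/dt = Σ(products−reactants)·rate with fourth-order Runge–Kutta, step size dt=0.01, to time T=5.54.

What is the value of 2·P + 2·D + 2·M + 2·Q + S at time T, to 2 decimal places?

Check how each reaction changes W = 2·P + 2·D + 2·M + 2·Q + S (weight of products minus weight of reactants):
R1: M -> D: (2·1) − (2·1) = 2 − 2 = 0
R2: Q -> P: (2·1) − (2·1) = 2 − 2 = 0
R3: M -> P: (2·1) − (2·1) = 2 − 2 = 0
R4: Q -> P: (2·1) − (2·1) = 2 − 2 = 0
R5: M -> P: (2·1) − (2·1) = 2 − 2 = 0
R6: M -> D: (2·1) − (2·1) = 2 − 2 = 0
Every reaction leaves W unchanged, so W is conserved and no simulation is needed: W(T) = W(0) = 2·19.49 + 2·6.17 + 2·7.69 + 2·14.94 + 46.08 = 142.66

Value at T = 142.66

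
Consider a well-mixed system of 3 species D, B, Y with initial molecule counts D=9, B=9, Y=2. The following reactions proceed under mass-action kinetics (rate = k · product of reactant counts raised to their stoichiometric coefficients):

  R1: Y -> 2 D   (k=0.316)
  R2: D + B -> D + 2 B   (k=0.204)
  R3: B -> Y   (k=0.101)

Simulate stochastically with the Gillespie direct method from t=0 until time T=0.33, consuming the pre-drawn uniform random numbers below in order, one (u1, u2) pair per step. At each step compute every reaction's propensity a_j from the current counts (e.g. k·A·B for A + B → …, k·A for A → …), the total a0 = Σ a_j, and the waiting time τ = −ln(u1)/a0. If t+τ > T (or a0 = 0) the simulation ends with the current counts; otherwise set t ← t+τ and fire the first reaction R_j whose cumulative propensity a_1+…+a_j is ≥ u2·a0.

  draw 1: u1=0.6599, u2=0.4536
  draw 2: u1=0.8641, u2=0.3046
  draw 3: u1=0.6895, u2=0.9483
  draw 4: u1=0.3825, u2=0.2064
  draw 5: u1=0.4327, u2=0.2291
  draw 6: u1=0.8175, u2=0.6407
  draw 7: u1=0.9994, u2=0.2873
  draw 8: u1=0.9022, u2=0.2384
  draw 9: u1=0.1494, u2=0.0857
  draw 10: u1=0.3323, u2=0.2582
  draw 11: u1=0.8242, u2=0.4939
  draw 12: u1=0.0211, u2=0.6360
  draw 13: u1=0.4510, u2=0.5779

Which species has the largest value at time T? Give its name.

Dominant species at T: B

t=0.000: D=9 B=9 Y=2
Draw 1: a1=0.632, a2=16.524, a3=0.909, a0=18.065; τ=−ln(0.6599)/18.065=0.023 → t=0.023; u2·a0=0.4536·18.065=8.194; a1=0.632 < 8.194 ≤ a1+a2=17.156 → R2 fires; D=9 B=10 Y=2
Draw 2: a1=0.632, a2=18.360, a3=1.010, a0=20.002; τ=−ln(0.8641)/20.002=0.007 → t=0.030; u2·a0=0.3046·20.002=6.093; a1=0.632 < 6.093 ≤ a1+a2=18.992 → R2 fires; D=9 B=11 Y=2
Draw 3: a1=0.632, a2=20.196, a3=1.111, a0=21.939; τ=−ln(0.6895)/21.939=0.017 → t=0.047; u2·a0=0.9483·21.939=20.805; a1=0.632 < 20.805 ≤ a1+a2=20.828 → R2 fires; D=9 B=12 Y=2
Draw 4: a1=0.632, a2=22.032, a3=1.212, a0=23.876; τ=−ln(0.3825)/23.876=0.040 → t=0.088; u2·a0=0.2064·23.876=4.928; a1=0.632 < 4.928 ≤ a1+a2=22.664 → R2 fires; D=9 B=13 Y=2
Draw 5: a1=0.632, a2=23.868, a3=1.313, a0=25.813; τ=−ln(0.4327)/25.813=0.032 → t=0.120; u2·a0=0.2291·25.813=5.914; a1=0.632 < 5.914 ≤ a1+a2=24.500 → R2 fires; D=9 B=14 Y=2
Draw 6: a1=0.632, a2=25.704, a3=1.414, a0=27.750; τ=−ln(0.8175)/27.750=0.007 → t=0.127; u2·a0=0.6407·27.750=17.779; a1=0.632 < 17.779 ≤ a1+a2=26.336 → R2 fires; D=9 B=15 Y=2
Draw 7: a1=0.632, a2=27.540, a3=1.515, a0=29.687; τ=−ln(0.9994)/29.687=0.000 → t=0.127; u2·a0=0.2873·29.687=8.529; a1=0.632 < 8.529 ≤ a1+a2=28.172 → R2 fires; D=9 B=16 Y=2
Draw 8: a1=0.632, a2=29.376, a3=1.616, a0=31.624; τ=−ln(0.9022)/31.624=0.003 → t=0.130; u2·a0=0.2384·31.624=7.539; a1=0.632 < 7.539 ≤ a1+a2=30.008 → R2 fires; D=9 B=17 Y=2
Draw 9: a1=0.632, a2=31.212, a3=1.717, a0=33.561; τ=−ln(0.1494)/33.561=0.057 → t=0.187; u2·a0=0.0857·33.561=2.876; a1=0.632 < 2.876 ≤ a1+a2=31.844 → R2 fires; D=9 B=18 Y=2
Draw 10: a1=0.632, a2=33.048, a3=1.818, a0=35.498; τ=−ln(0.3323)/35.498=0.031 → t=0.218; u2·a0=0.2582·35.498=9.166; a1=0.632 < 9.166 ≤ a1+a2=33.680 → R2 fires; D=9 B=19 Y=2
Draw 11: a1=0.632, a2=34.884, a3=1.919, a0=37.435; τ=−ln(0.8242)/37.435=0.005 → t=0.223; u2·a0=0.4939·37.435=18.489; a1=0.632 < 18.489 ≤ a1+a2=35.516 → R2 fires; D=9 B=20 Y=2
Draw 12: a1=0.632, a2=36.720, a3=2.020, a0=39.372; τ=−ln(0.0211)/39.372=0.098 → t=0.321; u2·a0=0.6360·39.372=25.041; a1=0.632 < 25.041 ≤ a1+a2=37.352 → R2 fires; D=9 B=21 Y=2
Draw 13: a1=0.632, a2=38.556, a3=2.121, a0=41.309; τ=−ln(0.4510)/41.309=0.019 → t=0.341 > T=0.33: stop.
At T=0.33: D=9 B=21 Y=2; the largest is B.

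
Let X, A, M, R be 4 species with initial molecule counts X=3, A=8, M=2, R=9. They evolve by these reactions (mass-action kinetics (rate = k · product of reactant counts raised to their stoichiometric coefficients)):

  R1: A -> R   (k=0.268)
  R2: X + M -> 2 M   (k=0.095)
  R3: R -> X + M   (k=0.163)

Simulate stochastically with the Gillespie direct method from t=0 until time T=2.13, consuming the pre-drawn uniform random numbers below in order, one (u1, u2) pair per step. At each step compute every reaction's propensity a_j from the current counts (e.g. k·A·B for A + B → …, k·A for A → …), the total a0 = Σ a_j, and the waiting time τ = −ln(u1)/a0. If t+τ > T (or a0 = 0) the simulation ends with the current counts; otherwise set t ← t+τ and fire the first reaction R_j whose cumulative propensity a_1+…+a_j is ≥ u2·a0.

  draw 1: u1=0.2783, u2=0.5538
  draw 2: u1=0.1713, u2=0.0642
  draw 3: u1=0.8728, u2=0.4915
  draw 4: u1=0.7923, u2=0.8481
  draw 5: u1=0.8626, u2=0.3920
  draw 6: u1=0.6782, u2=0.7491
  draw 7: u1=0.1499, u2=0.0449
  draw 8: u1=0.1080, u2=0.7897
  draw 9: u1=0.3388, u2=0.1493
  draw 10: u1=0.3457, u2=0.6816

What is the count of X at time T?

X at T = 4

t=0.000: X=3 A=8 M=2 R=9
Draw 1: a1=2.144, a2=0.570, a3=1.467, a0=4.181; τ=−ln(0.2783)/4.181=0.306 → t=0.306; u2·a0=0.5538·4.181=2.315; a1=2.144 < 2.315 ≤ a1+a2=2.714 → R2 fires; X=2 A=8 M=3 R=9
Draw 2: a1=2.144, a2=0.570, a3=1.467, a0=4.181; τ=−ln(0.1713)/4.181=0.422 → t=0.728; u2·a0=0.0642·4.181=0.268 ≤ a1=2.144 → R1 fires; X=2 A=7 M=3 R=10
Draw 3: a1=1.876, a2=0.570, a3=1.630, a0=4.076; τ=−ln(0.8728)/4.076=0.033 → t=0.761; u2·a0=0.4915·4.076=2.003; a1=1.876 < 2.003 ≤ a1+a2=2.446 → R2 fires; X=1 A=7 M=4 R=10
Draw 4: a1=1.876, a2=0.380, a3=1.630, a0=3.886; τ=−ln(0.7923)/3.886=0.060 → t=0.821; u2·a0=0.8481·3.886=3.296; a1+a2=2.256 < 3.296 ≤ a1+…+a3=3.886 → R3 fires; X=2 A=7 M=5 R=9
Draw 5: a1=1.876, a2=0.950, a3=1.467, a0=4.293; τ=−ln(0.8626)/4.293=0.034 → t=0.856; u2·a0=0.3920·4.293=1.683 ≤ a1=1.876 → R1 fires; X=2 A=6 M=5 R=10
Draw 6: a1=1.608, a2=0.950, a3=1.630, a0=4.188; τ=−ln(0.6782)/4.188=0.093 → t=0.948; u2·a0=0.7491·4.188=3.137; a1+a2=2.558 < 3.137 ≤ a1+…+a3=4.188 → R3 fires; X=3 A=6 M=6 R=9
Draw 7: a1=1.608, a2=1.710, a3=1.467, a0=4.785; τ=−ln(0.1499)/4.785=0.397 → t=1.345; u2·a0=0.0449·4.785=0.215 ≤ a1=1.608 → R1 fires; X=3 A=5 M=6 R=10
Draw 8: a1=1.340, a2=1.710, a3=1.630, a0=4.680; τ=−ln(0.1080)/4.680=0.476 → t=1.821; u2·a0=0.7897·4.680=3.696; a1+a2=3.050 < 3.696 ≤ a1+…+a3=4.680 → R3 fires; X=4 A=5 M=7 R=9
Draw 9: a1=1.340, a2=2.660, a3=1.467, a0=5.467; τ=−ln(0.3388)/5.467=0.198 → t=2.018; u2·a0=0.1493·5.467=0.816 ≤ a1=1.340 → R1 fires; X=4 A=4 M=7 R=10
Draw 10: a1=1.072, a2=2.660, a3=1.630, a0=5.362; τ=−ln(0.3457)/5.362=0.198 → t=2.217 > T=2.13: stop.
Read off X at T=2.13: 4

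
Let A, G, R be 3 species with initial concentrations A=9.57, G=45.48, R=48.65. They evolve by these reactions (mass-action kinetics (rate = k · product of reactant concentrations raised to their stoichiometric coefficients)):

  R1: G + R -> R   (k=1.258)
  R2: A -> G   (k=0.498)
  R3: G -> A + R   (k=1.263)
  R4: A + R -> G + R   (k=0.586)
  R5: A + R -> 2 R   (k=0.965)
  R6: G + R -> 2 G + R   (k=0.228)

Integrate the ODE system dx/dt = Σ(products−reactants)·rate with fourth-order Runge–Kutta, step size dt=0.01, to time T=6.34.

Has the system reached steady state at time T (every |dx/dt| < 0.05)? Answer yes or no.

RK4 with dt=0.01: 634 steps to T=6.34. Trajectory (selected grid times):
t=0.00: A=9.57 G=45.48 R=48.65
t=0.70: A=0.00 G=0.00 R=56.38
t=1.41: A=0.00 G=0.00 R=56.38
t=2.11: A=0.00 G=0.00 R=56.38
t=2.82: A=0.00 G=0.00 R=56.38
t=3.52: A=0.00 G=0.00 R=56.38
t=4.23: A=0.00 G=0.00 R=56.38
t=4.93: A=0.00 G=0.00 R=56.38
t=5.64: A=0.00 G=0.00 R=56.38
t=6.34: A=0.00 G=0.00 R=56.38
Rates at T: R1=0.0000, R2=0.0000, R3=0.0000, R4=0.0000, R5=0.0000, R6=0.0000
dx/dt at T (Σ net stoichiometry × rate): A=-0.0000, G=-0.0000, R=+0.0000
Largest |dx/dt| is |-0.0000| (G) < 0.05 → steady.

Steady state at T: yes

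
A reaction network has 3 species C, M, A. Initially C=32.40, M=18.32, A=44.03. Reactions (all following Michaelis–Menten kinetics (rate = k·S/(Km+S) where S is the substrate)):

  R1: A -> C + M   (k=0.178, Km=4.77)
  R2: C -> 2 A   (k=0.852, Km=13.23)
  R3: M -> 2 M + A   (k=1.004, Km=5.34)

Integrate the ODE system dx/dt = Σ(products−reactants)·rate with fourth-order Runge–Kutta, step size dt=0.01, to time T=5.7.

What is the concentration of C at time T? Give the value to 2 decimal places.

RK4 with dt=0.01: 570 steps to T=5.7. Trajectory (selected grid times):
t=0.00: C=32.40 M=18.32 A=44.03
t=0.63: C=32.12 M=18.91 A=45.18
t=1.27: C=31.84 M=19.52 A=46.35
t=1.90: C=31.56 M=20.12 A=47.51
t=2.53: C=31.29 M=20.72 A=48.66
t=3.17: C=31.01 M=21.34 A=49.84
t=3.80: C=30.73 M=21.95 A=50.99
t=4.43: C=30.46 M=22.56 A=52.15
t=5.07: C=30.19 M=23.19 A=53.32
t=5.70: C=29.92 M=23.80 A=54.48
Read off C at T=5.7: 29.92

C at T = 29.92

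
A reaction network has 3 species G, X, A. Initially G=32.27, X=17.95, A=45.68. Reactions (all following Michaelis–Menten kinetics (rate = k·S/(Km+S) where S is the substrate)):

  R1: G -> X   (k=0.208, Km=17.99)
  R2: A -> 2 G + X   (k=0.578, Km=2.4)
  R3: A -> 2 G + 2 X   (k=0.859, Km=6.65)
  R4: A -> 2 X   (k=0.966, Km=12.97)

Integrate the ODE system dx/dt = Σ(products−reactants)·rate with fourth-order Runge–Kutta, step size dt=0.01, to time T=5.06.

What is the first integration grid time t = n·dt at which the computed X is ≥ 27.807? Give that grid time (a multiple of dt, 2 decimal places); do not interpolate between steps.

RK4 with dt=0.01: 506 steps to T=5.06. Trajectory (selected grid times):
t=0.00: G=32.27 X=17.95 A=45.68
t=0.56: G=33.65 X=20.01 A=44.53
t=1.12: G=35.02 X=22.07 A=43.39
t=1.69: G=36.41 X=24.15 A=42.23
t=2.25: G=37.78 X=26.19 A=41.10
t=2.69: G=38.84 X=27.79 A=40.21
t=2.70: G=38.87 X=27.82 A=40.19
t=2.81: G=39.14 X=28.22 A=39.97
t=3.37: G=40.49 X=30.24 A=38.85
t=3.94: G=41.86 X=32.29 A=37.71
t=4.50: G=43.20 X=34.30 A=36.60
t=5.06: G=44.54 X=36.29 A=35.49
X(2.69)=27.785 < 27.807 but X(2.70)=27.821 ≥ 27.807, so the first grid time is t=2.70.

Threshold first reached at t = 2.70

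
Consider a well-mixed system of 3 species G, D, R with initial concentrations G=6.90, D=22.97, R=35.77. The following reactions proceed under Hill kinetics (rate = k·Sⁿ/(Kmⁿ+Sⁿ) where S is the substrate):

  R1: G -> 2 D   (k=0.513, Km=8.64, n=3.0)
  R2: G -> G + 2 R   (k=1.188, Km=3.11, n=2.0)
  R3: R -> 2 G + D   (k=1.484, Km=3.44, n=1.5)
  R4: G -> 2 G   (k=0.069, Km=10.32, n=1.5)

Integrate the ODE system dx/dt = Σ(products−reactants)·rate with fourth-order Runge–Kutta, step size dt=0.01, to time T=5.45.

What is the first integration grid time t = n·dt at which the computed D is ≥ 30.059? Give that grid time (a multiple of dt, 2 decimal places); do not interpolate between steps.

RK4 with dt=0.01: 545 steps to T=5.45. Trajectory (selected grid times):
t=0.00: G=6.90 D=22.97 R=35.77
t=0.61: G=8.54 D=24.11 R=36.14
t=1.21: G=10.12 D=25.32 R=36.55
t=1.82: G=11.70 D=26.62 R=37.01
t=2.42: G=13.22 D=27.94 R=37.49
t=3.03: G=14.76 D=29.33 R=37.99
t=3.34: G=15.53 D=30.05 R=38.25
t=3.35: G=15.56 D=30.07 R=38.26
t=3.63: G=16.25 D=30.72 R=38.49
t=4.24: G=17.77 D=32.16 R=39.01
t=4.84: G=19.26 D=33.58 R=39.53
t=5.45: G=20.76 D=35.04 R=40.06
D(3.34)=30.046 < 30.059 but D(3.35)=30.069 ≥ 30.059, so the first grid time is t=3.35.

Threshold first reached at t = 3.35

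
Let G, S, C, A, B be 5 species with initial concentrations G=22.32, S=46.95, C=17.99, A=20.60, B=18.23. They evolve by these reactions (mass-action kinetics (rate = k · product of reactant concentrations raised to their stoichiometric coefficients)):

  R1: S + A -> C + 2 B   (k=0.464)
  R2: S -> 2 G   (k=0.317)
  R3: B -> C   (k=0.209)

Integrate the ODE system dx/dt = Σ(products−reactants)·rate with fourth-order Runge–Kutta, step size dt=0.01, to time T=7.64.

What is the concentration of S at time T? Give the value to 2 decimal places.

RK4 with dt=0.01: 764 steps to T=7.64. Trajectory (selected grid times):
t=0.00: G=22.32 S=46.95 C=17.99 A=20.60 B=18.23
t=0.85: G=35.40 S=19.81 C=47.81 A=0.00 B=50.21
t=1.70: G=44.76 S=15.13 C=55.98 A=0.00 B=42.04
t=2.55: G=51.91 S=11.56 C=62.82 A=0.00 B=35.20
t=3.40: G=57.37 S=8.83 C=68.55 A=0.00 B=29.47
t=4.24: G=61.49 S=6.76 C=73.30 A=0.00 B=24.72
t=5.09: G=64.69 S=5.17 C=77.32 A=0.00 B=20.70
t=5.94: G=67.13 S=3.95 C=80.69 A=0.00 B=17.33
t=6.79: G=68.99 S=3.01 C=83.51 A=0.00 B=14.51
t=7.64: G=70.42 S=2.30 C=85.87 A=0.00 B=12.15
Read off S at T=7.64: 2.30

S at T = 2.30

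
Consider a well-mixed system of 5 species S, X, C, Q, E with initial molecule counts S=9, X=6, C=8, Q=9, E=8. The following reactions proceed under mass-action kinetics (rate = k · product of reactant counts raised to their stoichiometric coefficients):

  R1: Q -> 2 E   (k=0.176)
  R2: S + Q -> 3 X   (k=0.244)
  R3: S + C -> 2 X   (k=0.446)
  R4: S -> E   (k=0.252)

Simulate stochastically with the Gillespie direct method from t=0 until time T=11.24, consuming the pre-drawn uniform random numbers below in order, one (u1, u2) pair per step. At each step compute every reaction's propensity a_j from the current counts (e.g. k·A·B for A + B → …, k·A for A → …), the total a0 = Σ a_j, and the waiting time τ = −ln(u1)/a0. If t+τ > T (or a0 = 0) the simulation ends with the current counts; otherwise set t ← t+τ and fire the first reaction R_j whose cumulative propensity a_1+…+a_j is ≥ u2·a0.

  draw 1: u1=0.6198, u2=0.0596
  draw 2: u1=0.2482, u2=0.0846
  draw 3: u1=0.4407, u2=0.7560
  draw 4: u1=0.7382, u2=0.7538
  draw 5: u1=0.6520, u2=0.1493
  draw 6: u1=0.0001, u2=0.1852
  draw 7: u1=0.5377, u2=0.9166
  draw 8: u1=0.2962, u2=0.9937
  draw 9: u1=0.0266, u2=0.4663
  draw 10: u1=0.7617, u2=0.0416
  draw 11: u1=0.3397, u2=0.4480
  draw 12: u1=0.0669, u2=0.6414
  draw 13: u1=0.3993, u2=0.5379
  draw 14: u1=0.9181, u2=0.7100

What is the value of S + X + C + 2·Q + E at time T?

Value at T = 49

Check how each reaction changes W = S + X + C + 2·Q + E (weight of products minus weight of reactants):
R1: Q -> 2 E: (1·2) − (2·1) = 2 − 2 = 0
R2: S + Q -> 3 X: (1·3) − (1·1 + 2·1) = 3 − 3 = 0
R3: S + C -> 2 X: (1·2) − (1·1 + 1·1) = 2 − 2 = 0
R4: S -> E: (1·1) − (1·1) = 1 − 1 = 0
Every reaction leaves W unchanged, so W is conserved and no simulation is needed: W(T) = W(0) = 9 + 6 + 8 + 2·9 + 8 = 49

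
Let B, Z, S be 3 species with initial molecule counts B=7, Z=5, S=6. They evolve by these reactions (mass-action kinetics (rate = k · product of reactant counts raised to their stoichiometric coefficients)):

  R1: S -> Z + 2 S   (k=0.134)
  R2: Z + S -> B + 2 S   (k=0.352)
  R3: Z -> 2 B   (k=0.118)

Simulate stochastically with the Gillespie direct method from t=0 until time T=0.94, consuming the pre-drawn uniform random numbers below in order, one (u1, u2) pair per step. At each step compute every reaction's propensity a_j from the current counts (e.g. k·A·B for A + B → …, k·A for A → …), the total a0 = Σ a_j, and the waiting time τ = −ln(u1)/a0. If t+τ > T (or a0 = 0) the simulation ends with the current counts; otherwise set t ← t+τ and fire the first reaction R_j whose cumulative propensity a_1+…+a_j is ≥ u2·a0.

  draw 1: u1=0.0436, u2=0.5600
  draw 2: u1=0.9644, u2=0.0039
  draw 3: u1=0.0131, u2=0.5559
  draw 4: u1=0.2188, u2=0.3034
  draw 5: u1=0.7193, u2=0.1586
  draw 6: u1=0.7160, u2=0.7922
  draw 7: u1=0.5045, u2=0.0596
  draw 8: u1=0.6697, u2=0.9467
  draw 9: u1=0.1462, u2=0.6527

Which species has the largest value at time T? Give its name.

Dominant species at T: S

t=0.000: B=7 Z=5 S=6
Draw 1: a1=0.804, a2=10.560, a3=0.590, a0=11.954; τ=−ln(0.0436)/11.954=0.262 → t=0.262; u2·a0=0.5600·11.954=6.694; a1=0.804 < 6.694 ≤ a1+a2=11.364 → R2 fires; B=8 Z=4 S=7
Draw 2: a1=0.938, a2=9.856, a3=0.472, a0=11.266; τ=−ln(0.9644)/11.266=0.003 → t=0.265; u2·a0=0.0039·11.266=0.044 ≤ a1=0.938 → R1 fires; B=8 Z=5 S=8
Draw 3: a1=1.072, a2=14.080, a3=0.590, a0=15.742; τ=−ln(0.0131)/15.742=0.275 → t=0.541; u2·a0=0.5559·15.742=8.751; a1=1.072 < 8.751 ≤ a1+a2=15.152 → R2 fires; B=9 Z=4 S=9
Draw 4: a1=1.206, a2=12.672, a3=0.472, a0=14.350; τ=−ln(0.2188)/14.350=0.106 → t=0.647; u2·a0=0.3034·14.350=4.354; a1=1.206 < 4.354 ≤ a1+a2=13.878 → R2 fires; B=10 Z=3 S=10
Draw 5: a1=1.340, a2=10.560, a3=0.354, a0=12.254; τ=−ln(0.7193)/12.254=0.027 → t=0.673; u2·a0=0.1586·12.254=1.943; a1=1.340 < 1.943 ≤ a1+a2=11.900 → R2 fires; B=11 Z=2 S=11
Draw 6: a1=1.474, a2=7.744, a3=0.236, a0=9.454; τ=−ln(0.7160)/9.454=0.035 → t=0.709; u2·a0=0.7922·9.454=7.489; a1=1.474 < 7.489 ≤ a1+a2=9.218 → R2 fires; B=12 Z=1 S=12
Draw 7: a1=1.608, a2=4.224, a3=0.118, a0=5.950; τ=−ln(0.5045)/5.950=0.115 → t=0.824; u2·a0=0.0596·5.950=0.355 ≤ a1=1.608 → R1 fires; B=12 Z=2 S=13
Draw 8: a1=1.742, a2=9.152, a3=0.236, a0=11.130; τ=−ln(0.6697)/11.130=0.036 → t=0.860; u2·a0=0.9467·11.130=10.537; a1=1.742 < 10.537 ≤ a1+a2=10.894 → R2 fires; B=13 Z=1 S=14
Draw 9: a1=1.876, a2=4.928, a3=0.118, a0=6.922; τ=−ln(0.1462)/6.922=0.278 → t=1.138 > T=0.94: stop.
At T=0.94: B=13 Z=1 S=14; the largest is S.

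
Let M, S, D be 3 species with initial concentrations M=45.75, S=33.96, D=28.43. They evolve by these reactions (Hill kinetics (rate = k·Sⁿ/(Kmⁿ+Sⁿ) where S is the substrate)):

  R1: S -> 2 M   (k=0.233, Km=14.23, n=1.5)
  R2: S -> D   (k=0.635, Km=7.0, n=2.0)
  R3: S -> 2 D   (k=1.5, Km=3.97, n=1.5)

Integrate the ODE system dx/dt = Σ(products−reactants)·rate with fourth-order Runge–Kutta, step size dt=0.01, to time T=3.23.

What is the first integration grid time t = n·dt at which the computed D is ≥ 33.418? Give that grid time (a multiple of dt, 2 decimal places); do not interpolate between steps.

Threshold first reached at t = 1.44

RK4 with dt=0.01: 323 steps to T=3.23. Trajectory (selected grid times):
t=0.00: M=45.75 S=33.96 D=28.43
t=0.36: M=45.88 S=33.16 D=29.69
t=0.72: M=46.01 S=32.35 D=30.94
t=1.08: M=46.14 S=31.55 D=32.19
t=1.43: M=46.27 S=30.78 D=33.41
t=1.44: M=46.27 S=30.76 D=33.45
t=1.79: M=46.39 S=29.98 D=34.66
t=2.15: M=46.52 S=29.19 D=35.90
t=2.51: M=46.64 S=28.40 D=37.15
t=2.87: M=46.77 S=27.61 D=38.39
t=3.23: M=46.89 S=26.82 D=39.63
D(1.43)=33.410 < 33.418 but D(1.44)=33.445 ≥ 33.418, so the first grid time is t=1.44.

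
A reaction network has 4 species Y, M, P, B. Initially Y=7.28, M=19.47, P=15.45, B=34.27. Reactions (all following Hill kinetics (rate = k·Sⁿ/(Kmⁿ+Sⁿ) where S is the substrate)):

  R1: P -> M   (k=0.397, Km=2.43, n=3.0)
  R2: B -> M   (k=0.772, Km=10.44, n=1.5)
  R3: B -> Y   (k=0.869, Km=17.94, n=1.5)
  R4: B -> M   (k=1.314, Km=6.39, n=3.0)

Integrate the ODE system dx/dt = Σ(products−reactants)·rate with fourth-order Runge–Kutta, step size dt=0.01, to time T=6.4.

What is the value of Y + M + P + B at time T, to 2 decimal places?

Value at T = 76.47

Check how each reaction changes W = Y + M + P + B (weight of products minus weight of reactants):
R1: P -> M: (1·1) − (1·1) = 1 − 1 = 0
R2: B -> M: (1·1) − (1·1) = 1 − 1 = 0
R3: B -> Y: (1·1) − (1·1) = 1 − 1 = 0
R4: B -> M: (1·1) − (1·1) = 1 − 1 = 0
Every reaction leaves W unchanged, so W is conserved and no simulation is needed: W(T) = W(0) = 7.28 + 19.47 + 15.45 + 34.27 = 76.47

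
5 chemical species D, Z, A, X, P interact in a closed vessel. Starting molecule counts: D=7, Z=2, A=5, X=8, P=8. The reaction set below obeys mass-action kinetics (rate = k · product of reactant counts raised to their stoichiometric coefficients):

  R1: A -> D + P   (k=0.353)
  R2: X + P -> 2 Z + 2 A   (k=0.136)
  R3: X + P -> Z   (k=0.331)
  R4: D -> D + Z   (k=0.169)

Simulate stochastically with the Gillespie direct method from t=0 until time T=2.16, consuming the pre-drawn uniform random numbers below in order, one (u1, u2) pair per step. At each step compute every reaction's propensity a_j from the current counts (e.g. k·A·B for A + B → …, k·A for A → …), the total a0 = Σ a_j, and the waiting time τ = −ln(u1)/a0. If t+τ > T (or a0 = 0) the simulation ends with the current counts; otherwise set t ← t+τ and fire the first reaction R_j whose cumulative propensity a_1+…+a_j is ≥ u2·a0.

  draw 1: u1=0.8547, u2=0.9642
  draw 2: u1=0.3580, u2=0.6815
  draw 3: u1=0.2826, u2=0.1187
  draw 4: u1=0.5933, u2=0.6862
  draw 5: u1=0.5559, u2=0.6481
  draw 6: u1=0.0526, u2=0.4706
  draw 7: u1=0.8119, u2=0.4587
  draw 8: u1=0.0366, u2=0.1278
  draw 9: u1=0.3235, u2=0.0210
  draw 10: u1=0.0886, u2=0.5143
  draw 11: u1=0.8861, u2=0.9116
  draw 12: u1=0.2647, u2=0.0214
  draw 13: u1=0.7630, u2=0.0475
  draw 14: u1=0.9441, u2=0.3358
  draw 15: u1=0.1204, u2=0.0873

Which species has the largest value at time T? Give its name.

t=0.000: D=7 Z=2 A=5 X=8 P=8
Draw 1: a1=1.765, a2=8.704, a3=21.184, a4=1.183, a0=32.836; τ=−ln(0.8547)/32.836=0.005 → t=0.005; u2·a0=0.9642·32.836=31.660; a1+…+a3=31.653 < 31.660 ≤ a1+…+a4=32.836 → R4 fires; D=7 Z=3 A=5 X=8 P=8
Draw 2: a1=1.765, a2=8.704, a3=21.184, a4=1.183, a0=32.836; τ=−ln(0.3580)/32.836=0.031 → t=0.036; u2·a0=0.6815·32.836=22.378; a1+a2=10.469 < 22.378 ≤ a1+…+a3=31.653 → R3 fires; D=7 Z=4 A=5 X=7 P=7
Draw 3: a1=1.765, a2=6.664, a3=16.219, a4=1.183, a0=25.831; τ=−ln(0.2826)/25.831=0.049 → t=0.085; u2·a0=0.1187·25.831=3.066; a1=1.765 < 3.066 ≤ a1+a2=8.429 → R2 fires; D=7 Z=6 A=7 X=6 P=6
Draw 4: a1=2.471, a2=4.896, a3=11.916, a4=1.183, a0=20.466; τ=−ln(0.5933)/20.466=0.026 → t=0.110; u2·a0=0.6862·20.466=14.044; a1+a2=7.367 < 14.044 ≤ a1+…+a3=19.283 → R3 fires; D=7 Z=7 A=7 X=5 P=5
Draw 5: a1=2.471, a2=3.400, a3=8.275, a4=1.183, a0=15.329; τ=−ln(0.5559)/15.329=0.038 → t=0.149; u2·a0=0.6481·15.329=9.935; a1+a2=5.871 < 9.935 ≤ a1+…+a3=14.146 → R3 fires; D=7 Z=8 A=7 X=4 P=4
Draw 6: a1=2.471, a2=2.176, a3=5.296, a4=1.183, a0=11.126; τ=−ln(0.0526)/11.126=0.265 → t=0.413; u2·a0=0.4706·11.126=5.236; a1+a2=4.647 < 5.236 ≤ a1+…+a3=9.943 → R3 fires; D=7 Z=9 A=7 X=3 P=3
Draw 7: a1=2.471, a2=1.224, a3=2.979, a4=1.183, a0=7.857; τ=−ln(0.8119)/7.857=0.027 → t=0.440; u2·a0=0.4587·7.857=3.604; a1=2.471 < 3.604 ≤ a1+a2=3.695 → R2 fires; D=7 Z=11 A=9 X=2 P=2
Draw 8: a1=3.177, a2=0.544, a3=1.324, a4=1.183, a0=6.228; τ=−ln(0.0366)/6.228=0.531 → t=0.971; u2·a0=0.1278·6.228=0.796 ≤ a1=3.177 → R1 fires; D=8 Z=11 A=8 X=2 P=3
Draw 9: a1=2.824, a2=0.816, a3=1.986, a4=1.352, a0=6.978; τ=−ln(0.3235)/6.978=0.162 → t=1.133; u2·a0=0.0210·6.978=0.147 ≤ a1=2.824 → R1 fires; D=9 Z=11 A=7 X=2 P=4
Draw 10: a1=2.471, a2=1.088, a3=2.648, a4=1.521, a0=7.728; τ=−ln(0.0886)/7.728=0.314 → t=1.446; u2·a0=0.5143·7.728=3.975; a1+a2=3.559 < 3.975 ≤ a1+…+a3=6.207 → R3 fires; D=9 Z=12 A=7 X=1 P=3
Draw 11: a1=2.471, a2=0.408, a3=0.993, a4=1.521, a0=5.393; τ=−ln(0.8861)/5.393=0.022 → t=1.469; u2·a0=0.9116·5.393=4.916; a1+…+a3=3.872 < 4.916 ≤ a1+…+a4=5.393 → R4 fires; D=9 Z=13 A=7 X=1 P=3
Draw 12: a1=2.471, a2=0.408, a3=0.993, a4=1.521, a0=5.393; τ=−ln(0.2647)/5.393=0.246 → t=1.715; u2·a0=0.0214·5.393=0.115 ≤ a1=2.471 → R1 fires; D=10 Z=13 A=6 X=1 P=4
Draw 13: a1=2.118, a2=0.544, a3=1.324, a4=1.690, a0=5.676; τ=−ln(0.7630)/5.676=0.048 → t=1.763; u2·a0=0.0475·5.676=0.270 ≤ a1=2.118 → R1 fires; D=11 Z=13 A=5 X=1 P=5
Draw 14: a1=1.765, a2=0.680, a3=1.655, a4=1.859, a0=5.959; τ=−ln(0.9441)/5.959=0.010 → t=1.773; u2·a0=0.3358·5.959=2.001; a1=1.765 < 2.001 ≤ a1+a2=2.445 → R2 fires; D=11 Z=15 A=7 X=0 P=4
Draw 15: a1=2.471, a2=0.000, a3=0.000, a4=1.859, a0=4.330; τ=−ln(0.1204)/4.330=0.489 → t=2.262 > T=2.16: stop.
At T=2.16: D=11 Z=15 A=7 X=0 P=4; the largest is Z.

Dominant species at T: Z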